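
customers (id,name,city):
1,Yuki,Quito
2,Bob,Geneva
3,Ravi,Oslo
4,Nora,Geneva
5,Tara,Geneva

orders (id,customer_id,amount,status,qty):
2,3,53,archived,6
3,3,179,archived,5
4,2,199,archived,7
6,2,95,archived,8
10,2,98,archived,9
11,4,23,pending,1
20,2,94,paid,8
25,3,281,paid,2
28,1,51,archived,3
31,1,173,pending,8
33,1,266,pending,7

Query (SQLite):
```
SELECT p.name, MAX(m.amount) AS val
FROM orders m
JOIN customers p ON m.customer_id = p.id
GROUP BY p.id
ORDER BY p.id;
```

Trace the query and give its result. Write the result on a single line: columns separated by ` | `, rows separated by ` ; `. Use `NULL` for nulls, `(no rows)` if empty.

Yuki | 266 ; Bob | 199 ; Ravi | 281 ; Nora | 23

Join each orders row to its customers via customer_id.
Group joined rows by customers.id; compute MAX(m.amount) per group.
  1: ids {28, 31, 33} → MAX(m.amount)=266
  2: ids {4, 6, 10, 20} → MAX(m.amount)=199
  3: ids {2, 3, 25} → MAX(m.amount)=281
  4: ids {11} → MAX(m.amount)=23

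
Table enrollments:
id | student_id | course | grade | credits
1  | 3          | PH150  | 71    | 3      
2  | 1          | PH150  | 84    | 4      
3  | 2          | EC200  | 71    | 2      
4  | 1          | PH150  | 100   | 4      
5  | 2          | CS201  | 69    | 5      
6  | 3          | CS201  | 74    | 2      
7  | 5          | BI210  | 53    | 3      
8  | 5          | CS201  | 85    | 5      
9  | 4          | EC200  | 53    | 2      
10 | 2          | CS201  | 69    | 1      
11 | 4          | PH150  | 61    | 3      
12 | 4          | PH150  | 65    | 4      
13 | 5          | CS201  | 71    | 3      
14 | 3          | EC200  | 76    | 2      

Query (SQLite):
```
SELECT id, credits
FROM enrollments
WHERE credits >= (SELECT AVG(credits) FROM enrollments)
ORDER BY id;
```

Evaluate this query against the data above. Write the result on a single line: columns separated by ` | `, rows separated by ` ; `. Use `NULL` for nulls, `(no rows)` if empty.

2 | 4 ; 4 | 4 ; 5 | 5 ; 8 | 5 ; 12 | 4

Scalar subquery: AVG(credits) over all enrollments rows = 3.071429 (≈; comparison uses full precision).
Keep rows where credits >= that value.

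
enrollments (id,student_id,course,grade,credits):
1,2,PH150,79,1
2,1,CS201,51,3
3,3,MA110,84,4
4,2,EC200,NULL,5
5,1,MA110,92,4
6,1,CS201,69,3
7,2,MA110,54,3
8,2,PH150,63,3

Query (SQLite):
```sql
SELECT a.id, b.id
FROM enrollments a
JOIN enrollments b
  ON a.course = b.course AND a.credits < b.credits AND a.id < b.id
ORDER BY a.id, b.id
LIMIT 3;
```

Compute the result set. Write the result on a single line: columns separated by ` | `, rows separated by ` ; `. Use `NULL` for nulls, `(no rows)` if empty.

1 | 8

Pairs (a,b) with same course, a.credits < b.credits, a.id < b.id.
course groups: CS201:{2,6} EC200:{4} MA110:{3,5,7} PH150:{1,8}
Ordered by (a.id, b.id); first 3.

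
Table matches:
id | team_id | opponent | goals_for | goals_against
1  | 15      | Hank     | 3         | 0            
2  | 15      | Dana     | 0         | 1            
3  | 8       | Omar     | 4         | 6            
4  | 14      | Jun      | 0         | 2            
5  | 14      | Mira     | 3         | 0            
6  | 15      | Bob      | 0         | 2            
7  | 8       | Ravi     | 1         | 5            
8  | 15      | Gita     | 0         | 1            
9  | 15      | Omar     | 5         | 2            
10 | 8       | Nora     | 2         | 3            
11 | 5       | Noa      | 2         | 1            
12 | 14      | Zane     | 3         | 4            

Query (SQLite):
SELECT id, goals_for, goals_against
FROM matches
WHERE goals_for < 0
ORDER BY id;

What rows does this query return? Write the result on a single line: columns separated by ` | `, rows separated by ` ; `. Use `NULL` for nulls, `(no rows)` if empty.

(no rows)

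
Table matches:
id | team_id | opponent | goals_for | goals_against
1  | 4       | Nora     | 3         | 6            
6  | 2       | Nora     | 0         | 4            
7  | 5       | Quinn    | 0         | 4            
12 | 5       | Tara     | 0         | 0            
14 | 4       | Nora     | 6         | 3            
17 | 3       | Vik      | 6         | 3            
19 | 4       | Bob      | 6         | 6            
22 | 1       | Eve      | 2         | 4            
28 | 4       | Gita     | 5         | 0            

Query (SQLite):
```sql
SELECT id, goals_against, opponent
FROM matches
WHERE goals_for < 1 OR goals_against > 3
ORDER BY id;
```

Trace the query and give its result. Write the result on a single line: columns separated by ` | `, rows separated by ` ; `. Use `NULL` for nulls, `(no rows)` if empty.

goals_for < 1: ids {6, 7, 12}
goals_against > 3: ids {1, 6, 7, 19, 22}
Combine with OR.

1 | 6 | Nora ; 6 | 4 | Nora ; 7 | 4 | Quinn ; 12 | 0 | Tara ; 19 | 6 | Bob ; 22 | 4 | Eve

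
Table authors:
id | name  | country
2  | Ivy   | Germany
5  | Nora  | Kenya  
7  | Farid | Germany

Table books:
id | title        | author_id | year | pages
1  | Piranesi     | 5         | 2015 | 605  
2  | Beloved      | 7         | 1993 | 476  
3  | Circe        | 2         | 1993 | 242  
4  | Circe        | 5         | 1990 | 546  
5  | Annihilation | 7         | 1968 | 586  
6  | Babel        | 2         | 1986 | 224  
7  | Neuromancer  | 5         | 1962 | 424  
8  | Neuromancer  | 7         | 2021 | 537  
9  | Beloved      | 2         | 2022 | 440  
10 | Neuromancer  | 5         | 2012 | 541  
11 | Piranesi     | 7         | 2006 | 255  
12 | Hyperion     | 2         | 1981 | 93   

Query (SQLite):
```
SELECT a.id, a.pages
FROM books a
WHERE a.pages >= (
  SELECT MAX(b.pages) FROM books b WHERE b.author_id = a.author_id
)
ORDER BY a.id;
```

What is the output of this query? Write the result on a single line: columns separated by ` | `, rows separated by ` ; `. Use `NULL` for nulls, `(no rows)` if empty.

For each books row a, compute MAX(pages) over rows sharing a.author_id.
Keep row a if a.pages >= that per-group MAX.
  author_id=2: MAX(pages) = 440
  author_id=5: MAX(pages) = 605
  author_id=7: MAX(pages) = 586

1 | 605 ; 5 | 586 ; 9 | 440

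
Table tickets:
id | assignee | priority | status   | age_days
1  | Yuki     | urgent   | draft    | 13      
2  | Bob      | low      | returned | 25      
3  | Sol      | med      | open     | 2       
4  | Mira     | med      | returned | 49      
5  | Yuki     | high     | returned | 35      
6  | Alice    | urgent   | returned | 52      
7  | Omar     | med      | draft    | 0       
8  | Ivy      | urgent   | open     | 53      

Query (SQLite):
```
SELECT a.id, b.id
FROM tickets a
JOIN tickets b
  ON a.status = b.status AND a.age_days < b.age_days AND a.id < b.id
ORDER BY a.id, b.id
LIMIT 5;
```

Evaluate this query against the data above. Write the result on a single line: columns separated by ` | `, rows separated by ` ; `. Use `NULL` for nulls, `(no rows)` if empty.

2 | 4 ; 2 | 5 ; 2 | 6 ; 3 | 8 ; 4 | 6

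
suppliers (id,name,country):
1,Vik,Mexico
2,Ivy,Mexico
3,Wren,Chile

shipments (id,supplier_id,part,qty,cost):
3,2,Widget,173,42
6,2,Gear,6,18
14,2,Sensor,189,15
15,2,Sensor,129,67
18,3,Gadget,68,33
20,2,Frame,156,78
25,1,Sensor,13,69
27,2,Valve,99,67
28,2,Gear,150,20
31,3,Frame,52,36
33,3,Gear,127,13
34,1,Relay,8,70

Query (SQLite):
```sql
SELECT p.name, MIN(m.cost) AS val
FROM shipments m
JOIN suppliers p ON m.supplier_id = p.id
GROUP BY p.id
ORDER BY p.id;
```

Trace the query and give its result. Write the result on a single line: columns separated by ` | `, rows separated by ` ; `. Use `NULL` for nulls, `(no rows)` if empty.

Vik | 69 ; Ivy | 15 ; Wren | 13

Join each shipments row to its suppliers via supplier_id.
Group joined rows by suppliers.id; compute MIN(m.cost) per group.
  1: ids {25, 34} → MIN(m.cost)=69
  2: ids {3, 6, 14, 15, 20, 27, 28} → MIN(m.cost)=15
  3: ids {18, 31, 33} → MIN(m.cost)=13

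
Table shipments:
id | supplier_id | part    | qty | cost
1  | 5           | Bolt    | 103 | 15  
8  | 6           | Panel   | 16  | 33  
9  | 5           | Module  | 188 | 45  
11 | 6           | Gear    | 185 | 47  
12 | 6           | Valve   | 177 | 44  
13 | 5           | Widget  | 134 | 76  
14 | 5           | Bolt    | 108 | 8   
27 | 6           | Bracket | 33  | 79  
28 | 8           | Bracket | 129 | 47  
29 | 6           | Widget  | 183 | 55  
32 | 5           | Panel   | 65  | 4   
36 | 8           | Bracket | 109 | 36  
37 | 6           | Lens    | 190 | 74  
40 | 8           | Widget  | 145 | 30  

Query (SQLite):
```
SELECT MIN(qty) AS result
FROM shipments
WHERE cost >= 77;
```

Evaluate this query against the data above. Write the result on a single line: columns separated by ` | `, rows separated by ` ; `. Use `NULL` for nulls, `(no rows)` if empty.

33

Rows where cost >= 77 → qty values: [33].
MIN of non-NULL values = 33.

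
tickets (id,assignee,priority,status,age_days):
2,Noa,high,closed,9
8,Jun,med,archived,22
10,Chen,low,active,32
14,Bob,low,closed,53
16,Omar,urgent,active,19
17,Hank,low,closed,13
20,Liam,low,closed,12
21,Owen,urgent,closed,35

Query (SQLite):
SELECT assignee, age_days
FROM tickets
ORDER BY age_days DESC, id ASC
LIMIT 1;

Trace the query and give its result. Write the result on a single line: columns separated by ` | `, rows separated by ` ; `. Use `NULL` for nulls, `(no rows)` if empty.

Sort by age_days desc, tiebreak id asc: (53, id=14), (35, id=21), (32, id=10), (22, id=8) …. Take first 1.

Bob | 53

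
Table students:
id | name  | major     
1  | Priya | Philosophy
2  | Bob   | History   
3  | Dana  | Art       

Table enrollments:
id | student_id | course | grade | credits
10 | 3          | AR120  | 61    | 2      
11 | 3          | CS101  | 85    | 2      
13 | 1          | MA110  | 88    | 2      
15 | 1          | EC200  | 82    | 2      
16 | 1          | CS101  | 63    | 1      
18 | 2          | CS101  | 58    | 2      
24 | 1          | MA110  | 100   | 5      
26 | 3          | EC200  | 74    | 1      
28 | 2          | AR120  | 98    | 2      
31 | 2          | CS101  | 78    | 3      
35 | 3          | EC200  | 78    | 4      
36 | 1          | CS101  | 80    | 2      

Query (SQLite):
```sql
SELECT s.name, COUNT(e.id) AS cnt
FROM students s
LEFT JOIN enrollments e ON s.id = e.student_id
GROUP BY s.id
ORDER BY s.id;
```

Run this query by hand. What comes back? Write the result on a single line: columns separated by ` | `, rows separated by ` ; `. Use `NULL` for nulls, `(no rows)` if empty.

Priya | 5 ; Bob | 3 ; Dana | 4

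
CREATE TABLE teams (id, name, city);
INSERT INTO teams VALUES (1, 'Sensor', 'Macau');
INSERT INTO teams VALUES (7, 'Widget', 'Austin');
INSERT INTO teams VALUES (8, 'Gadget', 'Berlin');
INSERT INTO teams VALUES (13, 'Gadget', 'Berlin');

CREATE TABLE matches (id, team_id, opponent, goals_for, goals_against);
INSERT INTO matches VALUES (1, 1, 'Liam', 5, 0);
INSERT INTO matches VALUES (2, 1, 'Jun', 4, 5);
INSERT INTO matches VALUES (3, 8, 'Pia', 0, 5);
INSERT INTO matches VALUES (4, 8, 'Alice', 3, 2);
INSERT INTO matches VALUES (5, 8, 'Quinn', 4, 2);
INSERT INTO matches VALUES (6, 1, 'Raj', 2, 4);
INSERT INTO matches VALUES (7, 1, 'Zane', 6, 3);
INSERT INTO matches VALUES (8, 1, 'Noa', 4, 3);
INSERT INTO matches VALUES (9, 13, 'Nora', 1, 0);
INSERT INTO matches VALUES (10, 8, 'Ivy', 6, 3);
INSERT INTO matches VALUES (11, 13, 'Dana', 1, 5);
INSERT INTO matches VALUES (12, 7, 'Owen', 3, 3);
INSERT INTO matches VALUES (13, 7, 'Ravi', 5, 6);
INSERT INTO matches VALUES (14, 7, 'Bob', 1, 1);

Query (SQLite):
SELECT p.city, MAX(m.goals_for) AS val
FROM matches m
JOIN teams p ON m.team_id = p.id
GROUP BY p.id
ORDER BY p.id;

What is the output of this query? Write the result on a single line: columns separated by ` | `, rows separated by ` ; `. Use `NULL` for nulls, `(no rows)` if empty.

Macau | 6 ; Austin | 5 ; Berlin | 6 ; Berlin | 1

Join each matches row to its teams via team_id.
Group joined rows by teams.id; compute MAX(m.goals_for) per group.
  1: ids {1, 2, 6, 7, 8} → MAX(m.goals_for)=6
  7: ids {12, 13, 14} → MAX(m.goals_for)=5
  8: ids {3, 4, 5, 10} → MAX(m.goals_for)=6
  13: ids {9, 11} → MAX(m.goals_for)=1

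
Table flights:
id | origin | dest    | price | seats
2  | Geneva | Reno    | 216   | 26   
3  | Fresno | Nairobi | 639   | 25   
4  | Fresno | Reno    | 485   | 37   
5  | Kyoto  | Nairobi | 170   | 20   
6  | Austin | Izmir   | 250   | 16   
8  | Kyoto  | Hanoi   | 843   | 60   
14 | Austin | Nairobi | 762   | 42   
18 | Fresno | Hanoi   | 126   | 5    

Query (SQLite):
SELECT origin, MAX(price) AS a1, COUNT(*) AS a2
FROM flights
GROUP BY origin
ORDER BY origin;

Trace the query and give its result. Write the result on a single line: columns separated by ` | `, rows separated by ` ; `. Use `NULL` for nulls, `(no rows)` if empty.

Austin | 762 | 2 ; Fresno | 639 | 3 ; Geneva | 216 | 1 ; Kyoto | 843 | 2

Group flights by origin.
Per group compute: MAX(price), COUNT(*).
  Austin: ids {6, 14} → MAX(price)=762, COUNT(*)=2
  Fresno: ids {3, 4, 18} → MAX(price)=639, COUNT(*)=3
  Geneva: ids {2} → MAX(price)=216, COUNT(*)=1
  Kyoto: ids {5, 8} → MAX(price)=843, COUNT(*)=2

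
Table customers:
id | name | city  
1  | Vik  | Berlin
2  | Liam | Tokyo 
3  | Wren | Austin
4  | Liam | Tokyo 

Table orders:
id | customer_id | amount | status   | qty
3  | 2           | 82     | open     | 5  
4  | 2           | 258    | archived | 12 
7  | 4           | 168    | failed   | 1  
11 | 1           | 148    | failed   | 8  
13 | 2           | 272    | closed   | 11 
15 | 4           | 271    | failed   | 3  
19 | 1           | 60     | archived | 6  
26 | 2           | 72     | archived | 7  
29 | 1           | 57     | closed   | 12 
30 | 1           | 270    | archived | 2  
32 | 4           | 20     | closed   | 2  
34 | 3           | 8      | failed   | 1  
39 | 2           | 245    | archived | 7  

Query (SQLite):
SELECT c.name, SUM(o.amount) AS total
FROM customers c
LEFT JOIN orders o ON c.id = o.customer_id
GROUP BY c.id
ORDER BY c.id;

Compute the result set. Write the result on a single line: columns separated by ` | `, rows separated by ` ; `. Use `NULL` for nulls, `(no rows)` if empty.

LEFT JOIN keeps every customers row; unmatched ones get NULL for orders columns.
Group by customers.id and compute SUM(o.amount). SUM over an all-NULL group is NULL.
  1: ids {11, 19, 29, 30} → SUM(o.amount)=535
  2: ids {3, 4, 13, 26, 39} → SUM(o.amount)=929
  3: ids {34} → SUM(o.amount)=8
  4: ids {7, 15, 32} → SUM(o.amount)=459

Vik | 535 ; Liam | 929 ; Wren | 8 ; Liam | 459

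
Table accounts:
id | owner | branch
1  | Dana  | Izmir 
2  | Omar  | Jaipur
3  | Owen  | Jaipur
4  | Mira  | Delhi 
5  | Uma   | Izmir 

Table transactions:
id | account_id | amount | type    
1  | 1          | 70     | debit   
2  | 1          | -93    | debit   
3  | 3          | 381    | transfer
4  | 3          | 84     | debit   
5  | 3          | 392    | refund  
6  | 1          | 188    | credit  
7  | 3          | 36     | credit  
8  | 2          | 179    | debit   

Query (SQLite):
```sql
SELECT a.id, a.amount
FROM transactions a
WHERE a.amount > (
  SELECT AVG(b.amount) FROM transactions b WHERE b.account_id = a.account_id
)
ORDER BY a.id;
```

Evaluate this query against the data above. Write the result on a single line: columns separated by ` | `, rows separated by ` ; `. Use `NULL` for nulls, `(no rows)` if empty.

For each transactions row a, compute AVG(amount) over rows sharing a.account_id.
Keep row a if a.amount > that per-group AVG.
  account_id=1: AVG(amount) = 55.0
  account_id=2: AVG(amount) = 179.0
  account_id=3: AVG(amount) = 223.25

1 | 70 ; 3 | 381 ; 5 | 392 ; 6 | 188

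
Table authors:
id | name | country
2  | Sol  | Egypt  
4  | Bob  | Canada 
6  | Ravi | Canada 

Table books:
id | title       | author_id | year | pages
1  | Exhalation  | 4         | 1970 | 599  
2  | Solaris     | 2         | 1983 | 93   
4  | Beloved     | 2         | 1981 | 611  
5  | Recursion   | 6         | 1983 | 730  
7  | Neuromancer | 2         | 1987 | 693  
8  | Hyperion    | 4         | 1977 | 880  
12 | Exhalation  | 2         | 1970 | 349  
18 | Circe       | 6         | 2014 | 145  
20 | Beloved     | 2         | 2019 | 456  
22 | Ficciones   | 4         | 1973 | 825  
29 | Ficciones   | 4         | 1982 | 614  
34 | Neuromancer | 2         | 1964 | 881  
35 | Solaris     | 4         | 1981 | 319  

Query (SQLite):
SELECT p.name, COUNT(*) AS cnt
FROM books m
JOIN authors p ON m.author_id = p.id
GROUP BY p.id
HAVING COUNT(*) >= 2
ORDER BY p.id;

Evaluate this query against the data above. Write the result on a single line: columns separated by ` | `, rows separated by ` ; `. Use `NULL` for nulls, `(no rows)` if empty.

Join each books row to its authors via author_id.
Group joined rows by authors.id; compute COUNT(*) per group.
HAVING: keep groups with count ≥ 2.
  2: ids {2, 4, 7, 12, 20, 34} → COUNT(*)=6
  4: ids {1, 8, 22, 29, 35} → COUNT(*)=5
  6: ids {5, 18} → COUNT(*)=2

Sol | 6 ; Bob | 5 ; Ravi | 2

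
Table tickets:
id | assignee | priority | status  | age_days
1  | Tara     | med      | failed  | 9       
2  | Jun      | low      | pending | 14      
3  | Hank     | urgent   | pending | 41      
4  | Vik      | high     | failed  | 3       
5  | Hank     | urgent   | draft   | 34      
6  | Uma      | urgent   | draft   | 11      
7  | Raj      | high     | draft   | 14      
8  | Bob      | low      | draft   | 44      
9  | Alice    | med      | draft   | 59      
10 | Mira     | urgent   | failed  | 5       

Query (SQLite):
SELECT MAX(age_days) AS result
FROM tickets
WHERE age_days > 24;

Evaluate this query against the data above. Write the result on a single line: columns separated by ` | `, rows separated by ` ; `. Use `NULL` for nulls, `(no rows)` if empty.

Rows where age_days > 24 → age_days values: [41, 34, 44, 59].
MAX of non-NULL values = 59.

59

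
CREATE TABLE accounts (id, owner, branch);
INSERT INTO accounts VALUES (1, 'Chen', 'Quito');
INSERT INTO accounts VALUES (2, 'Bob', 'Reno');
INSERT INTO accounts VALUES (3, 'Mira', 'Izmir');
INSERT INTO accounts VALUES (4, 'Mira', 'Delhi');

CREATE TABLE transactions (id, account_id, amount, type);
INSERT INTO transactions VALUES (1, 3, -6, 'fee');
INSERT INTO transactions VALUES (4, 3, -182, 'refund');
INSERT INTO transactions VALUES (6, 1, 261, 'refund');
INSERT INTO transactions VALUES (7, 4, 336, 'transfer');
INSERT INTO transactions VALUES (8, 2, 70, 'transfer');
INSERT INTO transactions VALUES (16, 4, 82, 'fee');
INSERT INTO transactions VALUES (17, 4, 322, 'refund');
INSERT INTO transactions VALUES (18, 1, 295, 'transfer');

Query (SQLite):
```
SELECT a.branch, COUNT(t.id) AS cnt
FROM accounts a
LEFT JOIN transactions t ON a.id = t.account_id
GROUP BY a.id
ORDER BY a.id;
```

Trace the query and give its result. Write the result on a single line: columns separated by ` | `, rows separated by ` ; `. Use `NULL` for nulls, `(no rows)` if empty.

LEFT JOIN keeps every accounts row; unmatched ones get NULL for transactions columns.
Group by accounts.id and compute COUNT(t.id). COUNT(col) of an all-NULL group is 0.
  1: ids {6, 18} → COUNT(t.id)=2
  2: ids {8} → COUNT(t.id)=1
  3: ids {1, 4} → COUNT(t.id)=2
  4: ids {7, 16, 17} → COUNT(t.id)=3

Quito | 2 ; Reno | 1 ; Izmir | 2 ; Delhi | 3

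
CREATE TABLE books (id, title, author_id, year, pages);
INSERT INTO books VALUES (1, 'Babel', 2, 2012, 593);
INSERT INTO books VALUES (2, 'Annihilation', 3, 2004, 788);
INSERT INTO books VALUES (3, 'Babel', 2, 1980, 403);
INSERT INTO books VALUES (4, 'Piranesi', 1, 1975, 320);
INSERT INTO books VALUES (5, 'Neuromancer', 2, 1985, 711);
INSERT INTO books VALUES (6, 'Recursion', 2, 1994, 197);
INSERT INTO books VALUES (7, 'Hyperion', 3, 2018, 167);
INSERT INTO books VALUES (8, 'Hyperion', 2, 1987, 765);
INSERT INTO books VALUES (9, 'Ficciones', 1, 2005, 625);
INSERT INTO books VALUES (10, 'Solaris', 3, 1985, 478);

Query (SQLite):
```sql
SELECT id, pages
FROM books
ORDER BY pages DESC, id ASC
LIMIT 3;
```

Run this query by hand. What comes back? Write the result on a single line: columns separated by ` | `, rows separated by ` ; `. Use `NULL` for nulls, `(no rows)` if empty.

2 | 788 ; 8 | 765 ; 5 | 711

Sort by pages desc, tiebreak id asc: (788, id=2), (765, id=8), (711, id=5), (625, id=9), (593, id=1), (478, id=10) …. Take first 3.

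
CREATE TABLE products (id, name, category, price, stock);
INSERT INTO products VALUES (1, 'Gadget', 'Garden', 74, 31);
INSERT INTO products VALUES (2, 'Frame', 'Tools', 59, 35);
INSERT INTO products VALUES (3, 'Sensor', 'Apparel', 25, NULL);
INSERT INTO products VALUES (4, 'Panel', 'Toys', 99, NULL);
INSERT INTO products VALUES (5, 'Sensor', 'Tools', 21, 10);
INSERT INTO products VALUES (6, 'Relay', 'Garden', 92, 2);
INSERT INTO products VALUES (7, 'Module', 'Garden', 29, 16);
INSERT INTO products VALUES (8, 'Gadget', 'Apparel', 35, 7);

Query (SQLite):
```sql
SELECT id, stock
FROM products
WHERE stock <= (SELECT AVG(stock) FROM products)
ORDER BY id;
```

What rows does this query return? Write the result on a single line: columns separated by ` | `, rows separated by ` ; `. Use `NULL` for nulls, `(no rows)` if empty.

5 | 10 ; 6 | 2 ; 7 | 16 ; 8 | 7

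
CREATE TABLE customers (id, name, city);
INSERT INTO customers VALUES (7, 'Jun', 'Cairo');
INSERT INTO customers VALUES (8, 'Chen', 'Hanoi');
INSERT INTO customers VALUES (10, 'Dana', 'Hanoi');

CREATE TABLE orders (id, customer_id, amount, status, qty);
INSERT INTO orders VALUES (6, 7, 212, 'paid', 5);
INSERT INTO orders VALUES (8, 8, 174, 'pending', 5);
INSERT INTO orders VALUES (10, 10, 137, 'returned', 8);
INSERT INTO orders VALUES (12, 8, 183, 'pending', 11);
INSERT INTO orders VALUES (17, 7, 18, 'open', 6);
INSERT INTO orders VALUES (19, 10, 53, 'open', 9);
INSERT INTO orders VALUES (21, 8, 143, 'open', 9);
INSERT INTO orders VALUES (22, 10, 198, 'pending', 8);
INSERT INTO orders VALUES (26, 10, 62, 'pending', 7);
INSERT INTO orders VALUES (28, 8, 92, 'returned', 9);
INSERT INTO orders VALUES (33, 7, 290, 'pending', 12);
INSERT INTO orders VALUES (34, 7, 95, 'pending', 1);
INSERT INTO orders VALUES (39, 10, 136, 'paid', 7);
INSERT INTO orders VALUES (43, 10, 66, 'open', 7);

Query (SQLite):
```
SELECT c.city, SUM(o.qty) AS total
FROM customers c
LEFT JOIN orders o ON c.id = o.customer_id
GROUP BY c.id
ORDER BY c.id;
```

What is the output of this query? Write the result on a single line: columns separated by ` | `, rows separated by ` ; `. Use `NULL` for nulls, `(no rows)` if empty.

LEFT JOIN keeps every customers row; unmatched ones get NULL for orders columns.
Group by customers.id and compute SUM(o.qty). SUM over an all-NULL group is NULL.
  7: ids {6, 17, 33, 34} → SUM(o.qty)=24
  8: ids {8, 12, 21, 28} → SUM(o.qty)=34
  10: ids {10, 19, 22, 26, 39, 43} → SUM(o.qty)=46

Cairo | 24 ; Hanoi | 34 ; Hanoi | 46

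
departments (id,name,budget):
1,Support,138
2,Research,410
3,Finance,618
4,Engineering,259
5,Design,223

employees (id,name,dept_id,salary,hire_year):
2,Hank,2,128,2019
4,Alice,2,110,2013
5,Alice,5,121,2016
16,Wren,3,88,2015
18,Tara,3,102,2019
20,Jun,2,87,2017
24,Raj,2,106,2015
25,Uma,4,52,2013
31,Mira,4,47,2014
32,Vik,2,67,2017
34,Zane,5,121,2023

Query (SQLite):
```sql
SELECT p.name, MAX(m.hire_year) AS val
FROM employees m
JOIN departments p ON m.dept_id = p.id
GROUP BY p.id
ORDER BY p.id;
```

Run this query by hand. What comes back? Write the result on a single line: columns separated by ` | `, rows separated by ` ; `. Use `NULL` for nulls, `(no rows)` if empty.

Join each employees row to its departments via dept_id.
Group joined rows by departments.id; compute MAX(m.hire_year) per group.
  2: ids {2, 4, 20, 24, 32} → MAX(m.hire_year)=2019
  3: ids {16, 18} → MAX(m.hire_year)=2019
  4: ids {25, 31} → MAX(m.hire_year)=2014
  5: ids {5, 34} → MAX(m.hire_year)=2023

Research | 2019 ; Finance | 2019 ; Engineering | 2014 ; Design | 2023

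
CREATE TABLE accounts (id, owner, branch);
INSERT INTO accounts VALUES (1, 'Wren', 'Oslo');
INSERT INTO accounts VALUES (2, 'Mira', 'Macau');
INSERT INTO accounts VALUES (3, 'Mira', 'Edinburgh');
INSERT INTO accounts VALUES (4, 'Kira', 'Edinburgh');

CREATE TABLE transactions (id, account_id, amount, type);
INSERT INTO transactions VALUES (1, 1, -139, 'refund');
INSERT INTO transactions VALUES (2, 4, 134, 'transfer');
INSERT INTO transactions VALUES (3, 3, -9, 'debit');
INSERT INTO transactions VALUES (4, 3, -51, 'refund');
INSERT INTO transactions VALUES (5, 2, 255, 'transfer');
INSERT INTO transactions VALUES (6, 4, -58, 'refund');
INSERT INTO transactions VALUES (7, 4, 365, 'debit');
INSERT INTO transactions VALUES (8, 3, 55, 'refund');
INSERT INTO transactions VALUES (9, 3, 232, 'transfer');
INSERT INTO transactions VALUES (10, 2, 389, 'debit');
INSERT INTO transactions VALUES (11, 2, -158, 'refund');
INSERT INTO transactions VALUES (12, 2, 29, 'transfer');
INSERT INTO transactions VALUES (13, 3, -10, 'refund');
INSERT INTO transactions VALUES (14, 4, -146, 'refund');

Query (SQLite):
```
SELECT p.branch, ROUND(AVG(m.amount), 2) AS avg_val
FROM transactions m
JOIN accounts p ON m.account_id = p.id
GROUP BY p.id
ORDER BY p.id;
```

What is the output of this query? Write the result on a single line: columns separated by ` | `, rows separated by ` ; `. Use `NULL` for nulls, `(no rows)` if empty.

Join each transactions row to its accounts via account_id.
Group joined rows by accounts.id; compute ROUND(AVG(m.amount), 2) per group.
  1: ids {1} → ROUND(AVG(m.amount), 2)=-139
  2: ids {5, 10, 11, 12} → ROUND(AVG(m.amount), 2)=128.75
  3: ids {3, 4, 8, 9, 13} → ROUND(AVG(m.amount), 2)=43.4
  4: ids {2, 6, 7, 14} → ROUND(AVG(m.amount), 2)=73.75

Oslo | -139 ; Macau | 128.75 ; Edinburgh | 43.4 ; Edinburgh | 73.75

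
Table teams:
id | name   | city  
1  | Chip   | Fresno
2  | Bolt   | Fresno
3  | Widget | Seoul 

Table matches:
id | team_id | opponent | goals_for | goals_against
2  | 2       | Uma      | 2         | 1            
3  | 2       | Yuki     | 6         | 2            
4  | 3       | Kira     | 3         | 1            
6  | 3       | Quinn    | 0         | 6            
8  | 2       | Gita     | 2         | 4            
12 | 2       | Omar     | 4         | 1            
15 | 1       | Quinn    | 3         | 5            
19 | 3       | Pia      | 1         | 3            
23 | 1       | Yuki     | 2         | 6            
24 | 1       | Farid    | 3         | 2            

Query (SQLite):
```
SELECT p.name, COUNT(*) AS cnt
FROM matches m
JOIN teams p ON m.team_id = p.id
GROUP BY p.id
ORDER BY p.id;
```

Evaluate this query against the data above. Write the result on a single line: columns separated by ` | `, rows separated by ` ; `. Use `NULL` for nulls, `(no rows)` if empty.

Chip | 3 ; Bolt | 4 ; Widget | 3

Join each matches row to its teams via team_id.
Group joined rows by teams.id; compute COUNT(*) per group.
  1: ids {15, 23, 24} → COUNT(*)=3
  2: ids {2, 3, 8, 12} → COUNT(*)=4
  3: ids {4, 6, 19} → COUNT(*)=3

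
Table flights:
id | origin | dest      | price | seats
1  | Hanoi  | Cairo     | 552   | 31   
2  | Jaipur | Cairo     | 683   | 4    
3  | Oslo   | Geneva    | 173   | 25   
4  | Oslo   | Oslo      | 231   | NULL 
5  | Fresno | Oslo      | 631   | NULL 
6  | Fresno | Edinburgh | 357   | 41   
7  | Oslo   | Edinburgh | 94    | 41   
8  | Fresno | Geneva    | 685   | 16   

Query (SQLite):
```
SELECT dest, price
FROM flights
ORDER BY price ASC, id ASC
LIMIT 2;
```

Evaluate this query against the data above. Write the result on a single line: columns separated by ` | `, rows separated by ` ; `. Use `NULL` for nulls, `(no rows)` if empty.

Edinburgh | 94 ; Geneva | 173

Sort by price asc, tiebreak id asc: (94, id=7), (173, id=3), (231, id=4), (357, id=6), (552, id=1) …. Take first 2.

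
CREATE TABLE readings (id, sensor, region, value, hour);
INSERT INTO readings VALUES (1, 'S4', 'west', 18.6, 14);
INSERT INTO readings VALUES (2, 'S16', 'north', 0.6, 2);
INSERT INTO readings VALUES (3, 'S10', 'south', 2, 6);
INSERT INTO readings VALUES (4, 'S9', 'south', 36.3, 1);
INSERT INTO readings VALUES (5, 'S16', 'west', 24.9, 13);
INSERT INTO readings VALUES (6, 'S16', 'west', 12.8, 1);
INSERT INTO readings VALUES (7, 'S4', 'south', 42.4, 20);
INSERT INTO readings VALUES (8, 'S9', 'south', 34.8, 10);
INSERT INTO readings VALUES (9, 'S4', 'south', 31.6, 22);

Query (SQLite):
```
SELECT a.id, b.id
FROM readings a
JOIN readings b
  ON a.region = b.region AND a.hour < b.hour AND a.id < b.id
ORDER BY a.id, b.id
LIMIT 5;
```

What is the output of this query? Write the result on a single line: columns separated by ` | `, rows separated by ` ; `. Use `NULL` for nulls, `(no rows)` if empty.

3 | 7 ; 3 | 8 ; 3 | 9 ; 4 | 7 ; 4 | 8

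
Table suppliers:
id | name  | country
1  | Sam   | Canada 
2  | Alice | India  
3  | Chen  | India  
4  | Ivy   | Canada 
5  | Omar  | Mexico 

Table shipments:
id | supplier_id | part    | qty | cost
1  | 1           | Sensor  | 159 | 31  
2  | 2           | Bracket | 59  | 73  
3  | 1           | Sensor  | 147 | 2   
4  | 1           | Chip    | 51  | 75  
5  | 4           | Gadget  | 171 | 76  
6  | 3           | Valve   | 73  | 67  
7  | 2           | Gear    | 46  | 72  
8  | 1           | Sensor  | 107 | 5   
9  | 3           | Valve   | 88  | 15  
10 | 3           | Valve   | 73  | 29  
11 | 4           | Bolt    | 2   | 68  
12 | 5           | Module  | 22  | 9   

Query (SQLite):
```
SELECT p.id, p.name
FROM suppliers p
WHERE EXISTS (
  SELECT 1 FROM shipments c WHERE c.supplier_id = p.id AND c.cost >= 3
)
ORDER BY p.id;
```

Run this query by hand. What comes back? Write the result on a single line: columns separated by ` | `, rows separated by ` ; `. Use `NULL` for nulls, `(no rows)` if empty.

For each suppliers row, check whether any shipments with matching supplier_id has cost >= 3.
Keep rows where that is true.

1 | Sam ; 2 | Alice ; 3 | Chen ; 4 | Ivy ; 5 | Omar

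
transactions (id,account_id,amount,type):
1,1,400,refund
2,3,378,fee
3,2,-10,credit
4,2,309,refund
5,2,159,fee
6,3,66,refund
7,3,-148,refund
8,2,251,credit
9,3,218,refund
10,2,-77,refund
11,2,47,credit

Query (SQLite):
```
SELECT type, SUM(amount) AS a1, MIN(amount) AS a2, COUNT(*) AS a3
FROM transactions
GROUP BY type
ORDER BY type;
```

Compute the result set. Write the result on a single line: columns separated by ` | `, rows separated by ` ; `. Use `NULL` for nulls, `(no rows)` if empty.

Group transactions by type.
Per group compute: SUM(amount), MIN(amount), COUNT(*).
  credit: ids {3, 8, 11} → SUM(amount)=288, MIN(amount)=-10, COUNT(*)=3
  fee: ids {2, 5} → SUM(amount)=537, MIN(amount)=159, COUNT(*)=2
  refund: ids {1, 4, 6, 7, 9, 10} → SUM(amount)=768, MIN(amount)=-148, COUNT(*)=6

credit | 288 | -10 | 3 ; fee | 537 | 159 | 2 ; refund | 768 | -148 | 6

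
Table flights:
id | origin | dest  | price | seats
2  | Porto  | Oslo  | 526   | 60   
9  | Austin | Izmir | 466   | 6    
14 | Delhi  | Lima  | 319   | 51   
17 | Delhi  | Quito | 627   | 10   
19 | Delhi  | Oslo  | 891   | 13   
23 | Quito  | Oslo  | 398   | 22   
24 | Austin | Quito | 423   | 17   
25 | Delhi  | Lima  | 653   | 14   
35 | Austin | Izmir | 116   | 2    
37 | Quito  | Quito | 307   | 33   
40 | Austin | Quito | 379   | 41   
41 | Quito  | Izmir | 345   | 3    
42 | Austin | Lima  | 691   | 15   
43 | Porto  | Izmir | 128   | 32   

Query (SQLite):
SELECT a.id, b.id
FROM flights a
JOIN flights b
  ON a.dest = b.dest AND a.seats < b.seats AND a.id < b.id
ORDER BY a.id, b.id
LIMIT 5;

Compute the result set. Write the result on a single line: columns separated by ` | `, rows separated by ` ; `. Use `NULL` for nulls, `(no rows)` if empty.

Pairs (a,b) with same dest, a.seats < b.seats, a.id < b.id.
dest groups: Izmir:{9,35,41,43} Lima:{14,25,42} Oslo:{2,19,23} Quito:{17,24,37,40}
Ordered by (a.id, b.id); first 5.

9 | 43 ; 17 | 24 ; 17 | 37 ; 17 | 40 ; 19 | 23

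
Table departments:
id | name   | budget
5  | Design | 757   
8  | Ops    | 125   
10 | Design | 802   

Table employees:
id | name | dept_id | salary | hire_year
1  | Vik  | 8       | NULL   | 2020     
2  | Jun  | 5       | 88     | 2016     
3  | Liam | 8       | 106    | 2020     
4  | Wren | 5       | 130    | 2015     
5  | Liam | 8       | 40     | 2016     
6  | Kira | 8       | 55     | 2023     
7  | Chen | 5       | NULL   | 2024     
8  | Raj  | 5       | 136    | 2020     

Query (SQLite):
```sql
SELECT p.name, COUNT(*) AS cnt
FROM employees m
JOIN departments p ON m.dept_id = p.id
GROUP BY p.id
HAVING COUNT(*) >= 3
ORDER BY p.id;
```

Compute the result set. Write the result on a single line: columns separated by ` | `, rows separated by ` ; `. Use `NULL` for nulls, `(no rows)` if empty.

Join each employees row to its departments via dept_id.
Group joined rows by departments.id; compute COUNT(*) per group.
HAVING: keep groups with count ≥ 3.
  5: ids {2, 4, 7, 8} → COUNT(*)=4
  8: ids {1, 3, 5, 6} → COUNT(*)=4

Design | 4 ; Ops | 4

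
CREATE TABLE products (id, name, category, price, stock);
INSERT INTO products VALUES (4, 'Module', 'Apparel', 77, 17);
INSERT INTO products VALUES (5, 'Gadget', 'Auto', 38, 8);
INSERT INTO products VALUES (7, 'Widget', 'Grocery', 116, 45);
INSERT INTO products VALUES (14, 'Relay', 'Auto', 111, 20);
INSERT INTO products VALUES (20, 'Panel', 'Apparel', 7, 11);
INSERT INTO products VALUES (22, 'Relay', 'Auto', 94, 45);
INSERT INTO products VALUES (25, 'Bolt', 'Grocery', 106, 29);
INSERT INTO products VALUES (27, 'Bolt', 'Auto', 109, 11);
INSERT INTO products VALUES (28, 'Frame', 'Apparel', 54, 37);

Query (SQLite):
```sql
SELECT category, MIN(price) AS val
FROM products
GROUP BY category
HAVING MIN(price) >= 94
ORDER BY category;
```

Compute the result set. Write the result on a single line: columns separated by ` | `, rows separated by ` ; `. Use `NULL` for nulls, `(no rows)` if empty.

Grocery | 106

Partition products by category; compute MIN(price) within each group.
HAVING: keep groups where MIN(price) >= 94.
  Apparel: ids {4, 20, 28} → MIN(price)=7
  Auto: ids {5, 14, 22, 27} → MIN(price)=38
  Grocery: ids {7, 25} → MIN(price)=106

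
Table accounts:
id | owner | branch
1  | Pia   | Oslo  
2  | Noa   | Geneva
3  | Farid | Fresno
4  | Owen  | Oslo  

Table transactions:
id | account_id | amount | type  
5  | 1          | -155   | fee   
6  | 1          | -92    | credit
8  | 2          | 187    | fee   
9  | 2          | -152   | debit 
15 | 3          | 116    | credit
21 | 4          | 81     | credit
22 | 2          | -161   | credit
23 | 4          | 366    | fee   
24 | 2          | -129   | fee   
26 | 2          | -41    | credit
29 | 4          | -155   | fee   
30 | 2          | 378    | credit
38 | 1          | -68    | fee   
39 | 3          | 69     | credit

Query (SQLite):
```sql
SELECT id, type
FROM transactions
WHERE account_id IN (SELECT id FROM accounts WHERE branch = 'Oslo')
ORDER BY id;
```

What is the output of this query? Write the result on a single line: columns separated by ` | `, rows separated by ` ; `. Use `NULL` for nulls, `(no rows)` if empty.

Inner query: accounts.id where branch = 'Oslo'.
Outer: keep transactions rows whose account_id is in that set.
Inner query → {1, 4}

5 | fee ; 6 | credit ; 21 | credit ; 23 | fee ; 29 | fee ; 38 | fee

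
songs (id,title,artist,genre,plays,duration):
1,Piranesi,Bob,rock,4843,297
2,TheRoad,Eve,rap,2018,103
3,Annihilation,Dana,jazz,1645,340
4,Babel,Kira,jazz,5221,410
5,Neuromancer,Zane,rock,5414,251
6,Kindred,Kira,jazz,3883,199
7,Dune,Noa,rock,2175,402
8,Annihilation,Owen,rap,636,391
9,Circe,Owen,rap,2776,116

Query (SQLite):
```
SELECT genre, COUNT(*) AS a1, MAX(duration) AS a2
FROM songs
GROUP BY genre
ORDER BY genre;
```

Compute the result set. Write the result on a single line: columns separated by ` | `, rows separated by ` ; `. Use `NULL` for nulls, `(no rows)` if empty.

Group songs by genre.
Per group compute: COUNT(*), MAX(duration).
  jazz: ids {3, 4, 6} → COUNT(*)=3, MAX(duration)=410
  rap: ids {2, 8, 9} → COUNT(*)=3, MAX(duration)=391
  rock: ids {1, 5, 7} → COUNT(*)=3, MAX(duration)=402

jazz | 3 | 410 ; rap | 3 | 391 ; rock | 3 | 402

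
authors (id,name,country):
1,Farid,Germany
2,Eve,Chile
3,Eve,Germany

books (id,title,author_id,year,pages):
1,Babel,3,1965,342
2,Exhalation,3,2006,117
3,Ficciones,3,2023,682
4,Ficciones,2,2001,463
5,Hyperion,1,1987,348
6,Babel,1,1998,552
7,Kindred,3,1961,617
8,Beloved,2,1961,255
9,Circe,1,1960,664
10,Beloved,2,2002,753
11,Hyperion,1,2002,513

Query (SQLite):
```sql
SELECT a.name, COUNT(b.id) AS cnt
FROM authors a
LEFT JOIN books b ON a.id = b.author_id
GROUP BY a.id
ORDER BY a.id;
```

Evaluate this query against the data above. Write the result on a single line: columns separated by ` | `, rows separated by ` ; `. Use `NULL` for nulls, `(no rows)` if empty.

LEFT JOIN keeps every authors row; unmatched ones get NULL for books columns.
Group by authors.id and compute COUNT(b.id). COUNT(col) of an all-NULL group is 0.
  1: ids {5, 6, 9, 11} → COUNT(b.id)=4
  2: ids {4, 8, 10} → COUNT(b.id)=3
  3: ids {1, 2, 3, 7} → COUNT(b.id)=4

Farid | 4 ; Eve | 3 ; Eve | 4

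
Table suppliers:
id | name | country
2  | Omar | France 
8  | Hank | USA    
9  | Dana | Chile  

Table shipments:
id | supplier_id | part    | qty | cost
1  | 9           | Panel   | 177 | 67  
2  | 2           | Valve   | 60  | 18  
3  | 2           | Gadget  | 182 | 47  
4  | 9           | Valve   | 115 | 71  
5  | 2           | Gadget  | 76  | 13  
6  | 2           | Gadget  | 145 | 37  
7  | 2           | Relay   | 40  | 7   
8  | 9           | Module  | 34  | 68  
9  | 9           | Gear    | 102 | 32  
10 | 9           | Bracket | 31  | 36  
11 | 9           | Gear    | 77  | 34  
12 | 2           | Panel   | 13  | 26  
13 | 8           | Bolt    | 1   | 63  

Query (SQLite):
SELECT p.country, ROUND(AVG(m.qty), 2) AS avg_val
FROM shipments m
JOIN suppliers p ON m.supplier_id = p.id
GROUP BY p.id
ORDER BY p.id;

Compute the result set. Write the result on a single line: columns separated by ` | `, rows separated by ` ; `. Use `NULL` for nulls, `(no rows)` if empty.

Join each shipments row to its suppliers via supplier_id.
Group joined rows by suppliers.id; compute ROUND(AVG(m.qty), 2) per group.
  2: ids {2, 3, 5, 6, 7, 12} → ROUND(AVG(m.qty), 2)=86
  8: ids {13} → ROUND(AVG(m.qty), 2)=1
  9: ids {1, 4, 8, 9, 10, 11} → ROUND(AVG(m.qty), 2)=89.33

France | 86 ; USA | 1 ; Chile | 89.33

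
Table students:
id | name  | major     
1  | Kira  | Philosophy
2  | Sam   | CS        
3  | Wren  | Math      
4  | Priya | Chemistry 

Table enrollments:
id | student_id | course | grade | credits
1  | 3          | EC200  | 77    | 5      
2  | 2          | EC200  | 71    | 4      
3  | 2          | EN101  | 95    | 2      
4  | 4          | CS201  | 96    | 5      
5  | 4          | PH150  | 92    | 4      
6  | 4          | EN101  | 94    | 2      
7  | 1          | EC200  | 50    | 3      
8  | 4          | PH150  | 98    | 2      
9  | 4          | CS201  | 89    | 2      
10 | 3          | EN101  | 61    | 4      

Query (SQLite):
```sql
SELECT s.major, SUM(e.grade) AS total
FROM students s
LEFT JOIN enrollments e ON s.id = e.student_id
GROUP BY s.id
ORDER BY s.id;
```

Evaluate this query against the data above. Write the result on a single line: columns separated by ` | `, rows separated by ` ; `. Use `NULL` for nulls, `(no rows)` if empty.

LEFT JOIN keeps every students row; unmatched ones get NULL for enrollments columns.
Group by students.id and compute SUM(e.grade). SUM over an all-NULL group is NULL.
  1: ids {7} → SUM(e.grade)=50
  2: ids {2, 3} → SUM(e.grade)=166
  3: ids {1, 10} → SUM(e.grade)=138
  4: ids {4, 5, 6, 8, 9} → SUM(e.grade)=469

Philosophy | 50 ; CS | 166 ; Math | 138 ; Chemistry | 469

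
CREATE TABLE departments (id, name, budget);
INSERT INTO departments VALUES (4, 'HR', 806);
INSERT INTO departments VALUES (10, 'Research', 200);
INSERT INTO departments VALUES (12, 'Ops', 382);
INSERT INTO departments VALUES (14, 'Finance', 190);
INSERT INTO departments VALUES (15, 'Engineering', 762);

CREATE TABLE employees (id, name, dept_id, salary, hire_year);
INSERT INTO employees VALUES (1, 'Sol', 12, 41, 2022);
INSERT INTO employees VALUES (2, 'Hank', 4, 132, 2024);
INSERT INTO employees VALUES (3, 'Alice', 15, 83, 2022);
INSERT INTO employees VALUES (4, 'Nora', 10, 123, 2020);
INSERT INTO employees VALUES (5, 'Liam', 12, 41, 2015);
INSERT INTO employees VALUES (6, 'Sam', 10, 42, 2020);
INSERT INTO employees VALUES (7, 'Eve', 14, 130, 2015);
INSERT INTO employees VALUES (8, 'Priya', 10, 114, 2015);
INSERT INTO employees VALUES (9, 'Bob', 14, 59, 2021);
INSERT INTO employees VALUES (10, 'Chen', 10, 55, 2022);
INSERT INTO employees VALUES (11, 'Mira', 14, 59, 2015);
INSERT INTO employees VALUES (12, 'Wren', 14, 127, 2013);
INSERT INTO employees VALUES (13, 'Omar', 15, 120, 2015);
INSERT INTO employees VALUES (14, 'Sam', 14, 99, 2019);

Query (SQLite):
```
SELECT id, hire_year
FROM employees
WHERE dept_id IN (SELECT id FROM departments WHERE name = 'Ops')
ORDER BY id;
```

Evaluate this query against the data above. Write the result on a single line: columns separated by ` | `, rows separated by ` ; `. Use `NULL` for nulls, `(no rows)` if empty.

Inner query: departments.id where name = 'Ops'.
Outer: keep employees rows whose dept_id is in that set.
Inner query → {12}

1 | 2022 ; 5 | 2015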